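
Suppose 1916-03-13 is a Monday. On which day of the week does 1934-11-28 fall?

Day-of-year of March 13, 1916: 73.
Day-of-year of November 28, 1934: 332.
1916 has 366 days, so 366 − 73 = 293 days remain in 1916.
Full years 1917–1933: 13 common + 4 leap = 13×365 + 4×366 = 6209 days.
Total: 293 + 6209 + 332 = 6834 days.
6834 mod 7 = 2, so 2 days after Monday is Wednesday.

Wednesday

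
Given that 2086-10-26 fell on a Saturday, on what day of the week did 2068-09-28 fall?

Count forward from the earlier date (September 28, 2068) to the later (October 26, 2086):
Day-of-year of September 28, 2068: 272.
Day-of-year of October 26, 2086: 299.
2068 has 366 days, so 366 − 272 = 94 days remain in 2068.
Full years 2069–2085: 13 common + 4 leap = 13×365 + 4×366 = 6209 days.
Total: 94 + 6209 + 299 = 6602 days.
6602 mod 7 = 1, so 1 day before Saturday is Friday.

Friday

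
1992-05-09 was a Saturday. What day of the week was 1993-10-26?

Tuesday

Day-of-year of May 9, 1992: 130.
Day-of-year of October 26, 1993: 299.
1992 has 366 days, so 366 − 130 = 236 days remain in 1992.
Total: 236 + 299 = 535 days.
535 mod 7 = 3, so 3 days after Saturday is Tuesday.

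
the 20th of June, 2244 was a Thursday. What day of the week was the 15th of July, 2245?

Tuesday

Day-of-year of June 20, 2244: 172.
Day-of-year of July 15, 2245: 196.
2244 has 366 days, so 366 − 172 = 194 days remain in 2244.
Total: 194 + 196 = 390 days.
390 mod 7 = 5, so 5 days after Thursday is Tuesday.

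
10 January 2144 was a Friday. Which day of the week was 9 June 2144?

January 2144: 31 − 10 = 21 days remain.
Then February 2144 (29), March (31), April (30), May (31): 29 + 31 + 30 + 31 = 121 days.
June 1–9, 2144: 9 days.
Total: 21 + 121 + 9 = 151 days.
151 mod 7 = 4, so 4 days after Friday is Tuesday.

Tuesday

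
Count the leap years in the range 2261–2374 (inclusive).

27

Years divisible by 4: 2264, 2268, …, 2372 — 28 in all.
Of these, 2300 is divisible by 100 but not 400, so not leap.
Leap years: 28 − 1 = 27.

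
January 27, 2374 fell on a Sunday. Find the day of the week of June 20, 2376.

Sunday

January 27, 2374 → January 27, 2375: 365 days.
January 27, 2375 → January 27, 2376: 365 days.
January 2376: 31 − 27 = 4 days remain.
Then February 2376 (29), March (31), April (30), May (31): 29 + 31 + 30 + 31 = 121 days.
June 1–20, 2376: 20 days.
Residual: 145 days.
Total: 875 days.
875 is a multiple of 7, so June 20, 2376 falls on the same weekday: Sunday.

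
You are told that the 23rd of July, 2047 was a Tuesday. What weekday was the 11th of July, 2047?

Count forward from the earlier date (July 11, 2047) to the later (July 23, 2047):
Within July 2047: 23 − 11 = 12 days.
12 mod 7 = 5, so 5 days before Tuesday is Thursday.

Thursday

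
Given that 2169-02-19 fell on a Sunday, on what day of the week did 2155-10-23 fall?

Count forward from the earlier date (October 23, 2155) to the later (February 19, 2169):
From October 23, 2155 to October 23, 2168: 13 years, of which 4 contain a Feb 29 — 9×365 + 4×366 = 4749 days.
October 2168: 31 − 23 = 8 days remain.
Then November (30), December (31), January (31): 30 + 31 + 31 = 92 days.
February 1–19, 2169: 19 days (2169 is not a leap year).
Residual: 119 days.
Total: 4868 days.
4868 mod 7 = 3, so 3 days before Sunday is Thursday.

Thursday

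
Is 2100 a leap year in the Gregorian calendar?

No

2100 is not a leap year (divisible by 100 but not 400).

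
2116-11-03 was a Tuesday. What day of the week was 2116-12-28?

November 2116: 30 − 3 = 27 days remain.
December 1–28, 2116: 28 days.
Total: 27 + 28 = 55 days.
55 mod 7 = 6, so 6 days after Tuesday is Monday.

Monday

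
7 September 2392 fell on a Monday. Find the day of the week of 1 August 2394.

September 7, 2392 → September 7, 2393: 365 days.
September 2393: 30 − 7 = 23 days remain.
Then 10 full months totalling 304 days.
August 1, 2394: 1 day.
Residual: 328 days.
Total: 693 days.
693 is a multiple of 7, so 1 August 2394 falls on the same weekday: Monday.

Monday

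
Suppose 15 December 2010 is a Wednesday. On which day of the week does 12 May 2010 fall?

Wednesday

Count forward from the earlier date (May 12, 2010) to the later (December 15, 2010):
May 2010: 31 − 12 = 19 days remain.
Then June (30), July (31), August (31), September (30), October (31), November (30): 30 + 31 + 31 + 30 + 31 + 30 = 183 days.
December 1–15, 2010: 15 days.
Total: 19 + 183 + 15 = 217 days.
217 is a multiple of 7, so 12 May 2010 falls on the same weekday: Wednesday.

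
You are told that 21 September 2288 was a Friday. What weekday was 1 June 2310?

From September 21, 2288 to September 21, 2309: 21 years, of which 4 contain a Feb 29 — 17×365 + 4×366 = 7669 days.
(2300 is not a leap year (divisible by 100 but not 400).)
September 2309: 30 − 21 = 9 days remain.
Then October (31), November (30), December (31), January (31), February 2310 (28), March (31), April (30), May (31): 31 + 30 + 31 + 31 + 28 + 31 + 30 + 31 = 243 days.
June 1, 2310: 1 day.
Residual: 253 days.
Total: 7922 days.
7922 mod 7 = 5, so 5 days after Friday is Wednesday.

Wednesday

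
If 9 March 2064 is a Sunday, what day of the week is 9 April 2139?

Thursday

Day-of-year of March 9, 2064: 69.
Day-of-year of April 9, 2139: 99.
2064 has 366 days, so 366 − 69 = 297 days remain in 2064.
Full years 2065–2138: 57 common + 17 leap = 57×365 + 17×366 = 27027 days.
Total: 297 + 27027 + 99 = 27423 days.
27423 mod 7 = 4, so 4 days after Sunday is Thursday.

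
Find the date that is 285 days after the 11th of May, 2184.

the 20th of February, 2185

Count 285 days after May 11, 2184:
May 2184: 31 − 11 = 20 days remain.
Then June (30), July (31), August (31), September (30), October (31), November (30), December (31), January (31): 30 + 31 + 31 + 30 + 31 + 30 + 31 + 31 = 245 days.
February 1–20, 2185: 20 days (2185 is not a leap year).
Total: 20 + 245 + 20 = 285 days.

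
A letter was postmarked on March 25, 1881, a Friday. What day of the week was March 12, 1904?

From March 25, 1881 to March 25, 1903: 22 years, of which 4 contain a Feb 29 — 18×365 + 4×366 = 8034 days.
(1900 is not a leap year (divisible by 100 but not 400).)
March 1903: 31 − 25 = 6 days remain.
Then 11 full months totalling 335 days.
March 1–12, 1904: 12 days.
Residual: 353 days.
Total: 8387 days.
8387 mod 7 = 1, so 1 day after Friday is Saturday.

Saturday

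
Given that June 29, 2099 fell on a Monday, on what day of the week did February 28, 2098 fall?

Friday

Count forward from the earlier date (February 28, 2098) to the later (June 29, 2099):
February 28, 2098 → February 28, 2099: 365 days.
February 2099: 28 − 28 = 0 days remain (2099 is not a leap year, so February has 28 days).
Then March (31), April (30), May (31): 31 + 30 + 31 = 92 days.
June 1–29, 2099: 29 days.
Residual: 121 days.
Total: 486 days.
486 mod 7 = 3, so 3 days before Monday is Friday.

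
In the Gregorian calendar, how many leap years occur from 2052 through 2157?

Years divisible by 4: 2052, 2056, …, 2156 — 27 in all.
Of these, 2100 is divisible by 100 but not 400, so not leap.
Leap years: 27 − 1 = 26.

26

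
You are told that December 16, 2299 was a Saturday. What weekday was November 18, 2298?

Friday

Count forward from the earlier date (November 18, 2298) to the later (December 16, 2299):
November 18, 2298 → November 18, 2299: 365 days.
November 2299: 30 − 18 = 12 days remain.
December 1–16, 2299: 16 days.
Residual: 28 days.
Total: 393 days.
393 mod 7 = 1, so 1 day before Saturday is Friday.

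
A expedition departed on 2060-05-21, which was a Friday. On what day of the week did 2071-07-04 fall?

From May 21, 2060 to May 21, 2071: 11 years, of which 2 contain a Feb 29 — 9×365 + 2×366 = 4017 days.
May 2071: 31 − 21 = 10 days remain.
Then June (30): 30 days.
July 1–4, 2071: 4 days.
Residual: 44 days.
Total: 4061 days.
4061 mod 7 = 1, so 1 day after Friday is Saturday.

Saturday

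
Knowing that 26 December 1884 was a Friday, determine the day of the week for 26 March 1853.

Count forward from the earlier date (March 26, 1853) to the later (December 26, 1884):
Day-of-year of March 26, 1853: 85.
Day-of-year of December 26, 1884: 361.
1853 has 365 days, so 365 − 85 = 280 days remain in 1853.
Full years 1854–1883: 23 common + 7 leap = 23×365 + 7×366 = 10957 days.
Total: 280 + 10957 + 361 = 11598 days.
11598 mod 7 = 6, so 6 days before Friday is Saturday.

Saturday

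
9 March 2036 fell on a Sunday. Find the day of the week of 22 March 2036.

Saturday

Within March 2036: 22 − 9 = 13 days.
13 mod 7 = 6, so 6 days after Sunday is Saturday.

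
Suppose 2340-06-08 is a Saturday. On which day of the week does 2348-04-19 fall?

From June 8, 2340 to June 8, 2347: 7 years, of which 1 contains a Feb 29 — 6×365 + 1×366 = 2556 days.
June 2347: 30 − 8 = 22 days remain.
Then 9 full months totalling 275 days.
April 1–19, 2348: 19 days.
Residual: 316 days.
Total: 2872 days.
2872 mod 7 = 2, so 2 days after Saturday is Monday.

Monday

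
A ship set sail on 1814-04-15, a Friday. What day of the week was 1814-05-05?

April 1814: 30 − 15 = 15 days remain.
May 1–5, 1814: 5 days.
Total: 15 + 5 = 20 days.
20 mod 7 = 6, so 6 days after Friday is Thursday.

Thursday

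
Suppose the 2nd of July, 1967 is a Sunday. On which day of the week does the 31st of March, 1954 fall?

Wednesday

Count forward from the earlier date (March 31, 1954) to the later (July 2, 1967):
Day-of-year of March 31, 1954: 90.
Day-of-year of July 2, 1967: 183.
1954 has 365 days, so 365 − 90 = 275 days remain in 1954.
Full years 1955–1966: 9 common + 3 leap = 9×365 + 3×366 = 4383 days.
Total: 275 + 4383 + 183 = 4841 days.
4841 mod 7 = 4, so 4 days before Sunday is Wednesday.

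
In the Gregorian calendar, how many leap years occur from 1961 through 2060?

Years divisible by 4: 1964, 1968, …, 2060 — 25 in all.
2000 is divisible by 400, so still leap.
No century exceptions apply. Count: 25.

25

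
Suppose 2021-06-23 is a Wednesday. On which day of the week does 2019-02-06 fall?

Count forward from the earlier date (February 6, 2019) to the later (June 23, 2021):
February 2019: 28 − 6 = 22 days remain (2019 is not a leap year, so February has 28 days).
Then 27 full months totalling 823 days.
June 1–23, 2021: 23 days.
Total: 22 + 823 + 23 = 868 days.
868 is a multiple of 7, so 2019-02-06 falls on the same weekday: Wednesday.

Wednesday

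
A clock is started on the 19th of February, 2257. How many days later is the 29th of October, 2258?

617

Day-of-year of February 19, 2257: 50.
Day-of-year of October 29, 2258: 302.
2257 has 365 days, so 365 − 50 = 315 days remain in 2257.
Total: 315 + 302 = 617 days.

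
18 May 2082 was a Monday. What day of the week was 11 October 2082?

Sunday

May 2082: 31 − 18 = 13 days remain.
Then June (30), July (31), August (31), September (30): 30 + 31 + 31 + 30 = 122 days.
October 1–11, 2082: 11 days.
Total: 13 + 122 + 11 = 146 days.
146 mod 7 = 6, so 6 days after Monday is Sunday.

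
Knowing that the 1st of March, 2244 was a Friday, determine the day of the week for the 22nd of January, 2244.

Count forward from the earlier date (January 22, 2244) to the later (March 1, 2244):
January 2244: 31 − 22 = 9 days remain.
Then February 2244 (29): 29 days.
March 1, 2244: 1 day.
Total: 9 + 29 + 1 = 39 days.
39 mod 7 = 4, so 4 days before Friday is Monday.

Monday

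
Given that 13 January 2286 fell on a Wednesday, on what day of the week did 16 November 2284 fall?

Count forward from the earlier date (November 16, 2284) to the later (January 13, 2286):
November 16, 2284 → November 16, 2285: 365 days.
November 2285: 30 − 16 = 14 days remain.
Then December (31): 31 days.
January 1–13, 2286: 13 days.
Residual: 58 days.
Total: 423 days.
423 mod 7 = 3, so 3 days before Wednesday is Sunday.

Sunday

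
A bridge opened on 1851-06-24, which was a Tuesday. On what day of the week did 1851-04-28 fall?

Count forward from the earlier date (April 28, 1851) to the later (June 24, 1851):
April 1851: 30 − 28 = 2 days remain.
Then May (31): 31 days.
June 1–24, 1851: 24 days.
Total: 2 + 31 + 24 = 57 days.
57 mod 7 = 1, so 1 day before Tuesday is Monday.

Monday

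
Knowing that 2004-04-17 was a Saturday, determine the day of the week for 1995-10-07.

Saturday

Count forward from the earlier date (October 7, 1995) to the later (April 17, 2004):
Day-of-year of October 7, 1995: 280.
Day-of-year of April 17, 2004: 108.
1995 has 365 days, so 365 − 280 = 85 days remain in 1995.
Full years 1996–2003: 6 common + 2 leap = 6×365 + 2×366 = 2922 days.
Total: 85 + 2922 + 108 = 3115 days.
3115 is a multiple of 7, so 1995-10-07 falls on the same weekday: Saturday.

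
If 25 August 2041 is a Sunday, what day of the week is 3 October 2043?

Saturday

August 25, 2041 → August 25, 2042: 365 days.
August 25, 2042 → August 25, 2043: 365 days.
August 2043: 31 − 25 = 6 days remain.
Then September (30): 30 days.
October 1–3, 2043: 3 days.
Residual: 39 days.
Total: 769 days.
769 mod 7 = 6, so 6 days after Sunday is Saturday.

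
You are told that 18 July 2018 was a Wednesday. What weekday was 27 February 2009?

Friday

Count forward from the earlier date (February 27, 2009) to the later (July 18, 2018):
Day-of-year of February 27, 2009: 58.
Day-of-year of July 18, 2018: 199.
2009 has 365 days, so 365 − 58 = 307 days remain in 2009.
Full years 2010–2017: 6 common + 2 leap = 6×365 + 2×366 = 2922 days.
Total: 307 + 2922 + 199 = 3428 days.
3428 mod 7 = 5, so 5 days before Wednesday is Friday.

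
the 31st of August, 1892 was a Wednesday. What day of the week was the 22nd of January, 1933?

From August 31, 1892 to August 31, 1932: 40 years, of which 9 contain a Feb 29 — 31×365 + 9×366 = 14609 days.
(1900 is not a leap year (divisible by 100 but not 400).)
August 1932: 31 − 31 = 0 days remain.
Then September (30), October (31), November (30), December (31): 30 + 31 + 30 + 31 = 122 days.
January 1–22, 1933: 22 days.
Residual: 144 days.
Total: 14753 days.
14753 mod 7 = 4, so 4 days after Wednesday is Sunday.

Sunday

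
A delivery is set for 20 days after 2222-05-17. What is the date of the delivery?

2222-06-06

Count 20 days after May 17, 2222:
May 2222: 31 − 17 = 14 days remain.
June 1–6, 2222: 6 days.
Total: 14 + 6 = 20 days.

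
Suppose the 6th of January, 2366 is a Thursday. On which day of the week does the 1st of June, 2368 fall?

Saturday

January 6, 2366 → January 6, 2367: 365 days.
January 6, 2367 → January 6, 2368: 365 days.
January 2368: 31 − 6 = 25 days remain.
Then February 2368 (29), March (31), April (30), May (31): 29 + 31 + 30 + 31 = 121 days.
June 1, 2368: 1 day.
Residual: 147 days.
Total: 877 days.
877 mod 7 = 2, so 2 days after Thursday is Saturday.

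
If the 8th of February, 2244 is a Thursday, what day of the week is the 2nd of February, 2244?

Count forward from the earlier date (February 2, 2244) to the later (February 8, 2244):
Within February 2244: 8 − 2 = 6 days.
6 mod 7 = 6, so 6 days before Thursday is Friday.

Friday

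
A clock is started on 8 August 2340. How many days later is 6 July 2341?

332

August 2340: 31 − 8 = 23 days remain.
Then 10 full months totalling 303 days.
July 1–6, 2341: 6 days.
Total: 23 + 303 + 6 = 332 days.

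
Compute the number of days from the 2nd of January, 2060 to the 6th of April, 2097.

13609

From January 2, 2060 to January 2, 2097: 37 years, of which 10 contain a Feb 29 — 27×365 + 10×366 = 13515 days.
January 2097: 31 − 2 = 29 days remain.
Then February 2097 (28), March (31): 28 + 31 = 59 days.
April 1–6, 2097: 6 days.
Residual: 94 days.
Total: 13609 days.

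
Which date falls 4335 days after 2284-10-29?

2296-09-11

Count 4335 days after October 29, 2284:
Day-of-year of October 29, 2284: 303.
Day-of-year of September 11, 2296: 255.
2284 has 366 days, so 366 − 303 = 63 days remain in 2284.
Full years 2285–2295: 9 common + 2 leap = 9×365 + 2×366 = 4017 days.
Total: 63 + 4017 + 255 = 4335 days.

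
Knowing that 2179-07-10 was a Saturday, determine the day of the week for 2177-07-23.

Count forward from the earlier date (July 23, 2177) to the later (July 10, 2179):
July 2177: 31 − 23 = 8 days remain.
Then 23 full months totalling 699 days.
July 1–10, 2179: 10 days.
Total: 8 + 699 + 10 = 717 days.
717 mod 7 = 3, so 3 days before Saturday is Wednesday.

Wednesday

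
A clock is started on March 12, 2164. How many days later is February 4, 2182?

From March 12, 2164 to March 12, 2181: 17 years, of which 4 contain a Feb 29 — 13×365 + 4×366 = 6209 days.
March 2181: 31 − 12 = 19 days remain.
Then 10 full months totalling 306 days.
February 1–4, 2182: 4 days (2182 is not a leap year).
Residual: 329 days.
Total: 6538 days.

6538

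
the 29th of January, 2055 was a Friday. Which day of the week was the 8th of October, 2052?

Count forward from the earlier date (October 8, 2052) to the later (January 29, 2055):
Day-of-year of October 8, 2052: 282.
Day-of-year of January 29, 2055: 29.
2052 has 366 days, so 366 − 282 = 84 days remain in 2052.
Full years: 2053: 365; 2054: 365. Sum = 730.
Total: 84 + 730 + 29 = 843 days.
843 mod 7 = 3, so 3 days before Friday is Tuesday.

Tuesday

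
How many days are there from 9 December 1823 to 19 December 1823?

Within December 1823: 19 − 9 = 10 days.

10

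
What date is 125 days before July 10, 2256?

March 7, 2256

Count 125 days before July 10, 2256:
March 2256: 31 − 7 = 24 days remain.
Then April (30), May (31), June (30): 30 + 31 + 30 = 91 days.
July 1–10, 2256: 10 days.
Total: 24 + 91 + 10 = 125 days.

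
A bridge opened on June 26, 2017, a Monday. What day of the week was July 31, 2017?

June 2017: 30 − 26 = 4 days remain.
July 1–31, 2017: 31 days.
Total: 4 + 31 = 35 days.
35 is a multiple of 7, so July 31, 2017 falls on the same weekday: Monday.

Monday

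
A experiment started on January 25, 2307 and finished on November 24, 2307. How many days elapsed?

303

January 2307: 31 − 25 = 6 days remain.
Then 9 full months totalling 273 days.
November 1–24, 2307: 24 days.
Total: 6 + 273 + 24 = 303 days.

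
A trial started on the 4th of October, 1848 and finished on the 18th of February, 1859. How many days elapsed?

Day-of-year of October 4, 1848: 278.
Day-of-year of February 18, 1859: 49.
1848 has 366 days, so 366 − 278 = 88 days remain in 1848.
Full years 1849–1858: 8 common + 2 leap = 8×365 + 2×366 = 3652 days.
Total: 88 + 3652 + 49 = 3789 days.

3789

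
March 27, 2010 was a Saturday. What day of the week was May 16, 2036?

Friday

Day-of-year of March 27, 2010: 86.
Day-of-year of May 16, 2036: 137.
2010 has 365 days, so 365 − 86 = 279 days remain in 2010.
Full years 2011–2035: 19 common + 6 leap = 19×365 + 6×366 = 9131 days.
Total: 279 + 9131 + 137 = 9547 days.
9547 mod 7 = 6, so 6 days after Saturday is Friday.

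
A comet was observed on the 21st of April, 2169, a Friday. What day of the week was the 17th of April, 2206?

From April 21, 2169 to April 21, 2205: 36 years, of which 8 contain a Feb 29 — 28×365 + 8×366 = 13148 days.
(2200 is not a leap year (divisible by 100 but not 400).)
April 2205: 30 − 21 = 9 days remain.
Then 11 full months totalling 335 days.
April 1–17, 2206: 17 days.
Residual: 361 days.
Total: 13509 days.
13509 mod 7 = 6, so 6 days after Friday is Thursday.

Thursday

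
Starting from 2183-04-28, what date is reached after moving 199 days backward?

2182-10-11

Count 199 days before April 28, 2183:
Day-of-year of October 11, 2182: 284.
Day-of-year of April 28, 2183: 118.
2182 has 365 days, so 365 − 284 = 81 days remain in 2182.
Total: 81 + 118 = 199 days.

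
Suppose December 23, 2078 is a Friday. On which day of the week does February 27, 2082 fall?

December 23, 2078 → December 23, 2079: 365 days.
December 23, 2079 → December 23, 2080: 366 days (2080 is a leap year).
December 23, 2080 → December 23, 2081: 365 days.
December 2081: 31 − 23 = 8 days remain.
Then January (31): 31 days.
February 1–27, 2082: 27 days (2082 is not a leap year).
Residual: 66 days.
Total: 1162 days.
1162 is a multiple of 7, so February 27, 2082 falls on the same weekday: Friday.

Friday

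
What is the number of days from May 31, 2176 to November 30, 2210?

12600

Day-of-year of May 31, 2176: 152.
Day-of-year of November 30, 2210: 334.
2176 has 366 days, so 366 − 152 = 214 days remain in 2176.
Full years 2177–2209: 26 common + 7 leap = 26×365 + 7×366 = 12052 days.
Total: 214 + 12052 + 334 = 12600 days.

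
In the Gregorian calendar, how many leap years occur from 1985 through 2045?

15

Years divisible by 4: 1988, 1992, …, 2044 — 15 in all.
2000 is divisible by 400, so still leap.
No century exceptions apply. Count: 15.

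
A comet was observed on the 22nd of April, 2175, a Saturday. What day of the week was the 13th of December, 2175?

Wednesday

April 2175: 30 − 22 = 8 days remain.
Then May (31), June (30), July (31), August (31), September (30), October (31), November (30): 31 + 30 + 31 + 31 + 30 + 31 + 30 = 214 days.
December 1–13, 2175: 13 days.
Total: 8 + 214 + 13 = 235 days.
235 mod 7 = 4, so 4 days after Saturday is Wednesday.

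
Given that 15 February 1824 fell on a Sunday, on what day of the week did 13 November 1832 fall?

Tuesday

Day-of-year of February 15, 1824: 46.
Day-of-year of November 13, 1832: 318.
1824 has 366 days, so 366 − 46 = 320 days remain in 1824.
Full years 1825–1831: 6 common + 1 leap = 6×365 + 1×366 = 2556 days.
Total: 320 + 2556 + 318 = 3194 days.
3194 mod 7 = 2, so 2 days after Sunday is Tuesday.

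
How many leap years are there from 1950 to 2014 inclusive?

Years divisible by 4: 1952, 1956, …, 2012 — 16 in all.
2000 is divisible by 400, so still leap.
No century exceptions apply. Count: 16.

16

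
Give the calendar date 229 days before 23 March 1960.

7 August 1959

Count 229 days before March 23, 1960:
Day-of-year of August 7, 1959: 219.
Day-of-year of March 23, 1960: 83.
1959 has 365 days, so 365 − 219 = 146 days remain in 1959.
Total: 146 + 83 = 229 days.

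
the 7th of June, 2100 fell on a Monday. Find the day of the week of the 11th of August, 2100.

June 2100: 30 − 7 = 23 days remain.
Then July (31): 31 days.
August 1–11, 2100: 11 days.
Total: 23 + 31 + 11 = 65 days.
65 mod 7 = 2, so 2 days after Monday is Wednesday.

Wednesday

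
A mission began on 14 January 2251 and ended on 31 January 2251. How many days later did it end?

Within January 2251: 31 − 14 = 17 days.

17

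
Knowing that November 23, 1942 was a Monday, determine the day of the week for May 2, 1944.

November 1942: 30 − 23 = 7 days remain.
Then 17 full months totalling 517 days.
May 1–2, 1944: 2 days.
Total: 7 + 517 + 2 = 526 days.
526 mod 7 = 1, so 1 day after Monday is Tuesday.

Tuesday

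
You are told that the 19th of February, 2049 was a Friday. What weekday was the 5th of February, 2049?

Count forward from the earlier date (February 5, 2049) to the later (February 19, 2049):
Within February 2049: 19 − 5 = 14 days.
14 is a multiple of 7, so the 5th of February, 2049 falls on the same weekday: Friday.

Friday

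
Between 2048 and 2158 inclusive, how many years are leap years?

Years divisible by 4: 2048, 2052, …, 2156 — 28 in all.
Of these, 2100 is divisible by 100 but not 400, so not leap.
Leap years: 28 − 1 = 27.

27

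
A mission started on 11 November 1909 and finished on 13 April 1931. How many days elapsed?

From November 11, 1909 to November 11, 1930: 21 years, of which 5 contain a Feb 29 — 16×365 + 5×366 = 7670 days.
November 1930: 30 − 11 = 19 days remain.
Then December (31), January (31), February 1931 (28), March (31): 31 + 31 + 28 + 31 = 121 days.
April 1–13, 1931: 13 days.
Residual: 153 days.
Total: 7823 days.

7823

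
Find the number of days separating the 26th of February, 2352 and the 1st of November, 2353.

Day-of-year of February 26, 2352: 57.
Day-of-year of November 1, 2353: 305.
2352 has 366 days, so 366 − 57 = 309 days remain in 2352.
Total: 309 + 305 = 614 days.

614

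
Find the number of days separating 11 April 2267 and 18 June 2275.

Day-of-year of April 11, 2267: 101.
Day-of-year of June 18, 2275: 169.
2267 has 365 days, so 365 − 101 = 264 days remain in 2267.
Full years 2268–2274: 5 common + 2 leap = 5×365 + 2×366 = 2557 days.
Total: 264 + 2557 + 169 = 2990 days.

2990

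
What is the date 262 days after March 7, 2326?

November 24, 2326

Count 262 days after March 7, 2326:
March 2326: 31 − 7 = 24 days remain.
Then April (30), May (31), June (30), July (31), August (31), September (30), October (31): 30 + 31 + 30 + 31 + 31 + 30 + 31 = 214 days.
November 1–24, 2326: 24 days.
Total: 24 + 214 + 24 = 262 days.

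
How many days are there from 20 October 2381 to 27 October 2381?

Within October 2381: 27 − 20 = 7 days.

7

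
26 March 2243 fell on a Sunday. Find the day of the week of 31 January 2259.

From March 26, 2243 to March 26, 2258: 15 years, of which 4 contain a Feb 29 — 11×365 + 4×366 = 5479 days.
March 2258: 31 − 26 = 5 days remain.
Then 9 full months totalling 275 days.
January 1–31, 2259: 31 days.
Residual: 311 days.
Total: 5790 days.
5790 mod 7 = 1, so 1 day after Sunday is Monday.

Monday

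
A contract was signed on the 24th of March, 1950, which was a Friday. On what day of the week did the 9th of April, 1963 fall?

Day-of-year of March 24, 1950: 83.
Day-of-year of April 9, 1963: 99.
1950 has 365 days, so 365 − 83 = 282 days remain in 1950.
Full years 1951–1962: 9 common + 3 leap = 9×365 + 3×366 = 4383 days.
Total: 282 + 4383 + 99 = 4764 days.
4764 mod 7 = 4, so 4 days after Friday is Tuesday.

Tuesday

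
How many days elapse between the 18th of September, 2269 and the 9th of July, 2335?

24034

Day-of-year of September 18, 2269: 261.
Day-of-year of July 9, 2335: 190.
2269 has 365 days, so 365 − 261 = 104 days remain in 2269.
Full years 2270–2334: 50 common + 15 leap = 50×365 + 15×366 = 23740 days.
Total: 104 + 23740 + 190 = 24034 days.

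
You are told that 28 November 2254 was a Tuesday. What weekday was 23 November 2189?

Count forward from the earlier date (November 23, 2189) to the later (November 28, 2254):
Day-of-year of November 23, 2189: 327.
Day-of-year of November 28, 2254: 332.
2189 has 365 days, so 365 − 327 = 38 days remain in 2189.
Full years 2190–2253: 49 common + 15 leap = 49×365 + 15×366 = 23375 days.
Total: 38 + 23375 + 332 = 23745 days.
23745 mod 7 = 1, so 1 day before Tuesday is Monday.

Monday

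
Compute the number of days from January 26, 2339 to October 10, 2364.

9389

Day-of-year of January 26, 2339: 26.
Day-of-year of October 10, 2364: 284.
2339 has 365 days, so 365 − 26 = 339 days remain in 2339.
Full years 2340–2363: 18 common + 6 leap = 18×365 + 6×366 = 8766 days.
Total: 339 + 8766 + 284 = 9389 days.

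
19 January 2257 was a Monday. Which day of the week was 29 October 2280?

Friday

From January 19, 2257 to January 19, 2280: 23 years, of which 5 contain a Feb 29 — 18×365 + 5×366 = 8400 days.
January 2280: 31 − 19 = 12 days remain.
Then February 2280 (29), March (31), April (30), May (31), June (30), July (31), August (31), September (30): 29 + 31 + 30 + 31 + 30 + 31 + 31 + 30 = 243 days.
October 1–29, 2280: 29 days.
Residual: 284 days.
Total: 8684 days.
8684 mod 7 = 4, so 4 days after Monday is Friday.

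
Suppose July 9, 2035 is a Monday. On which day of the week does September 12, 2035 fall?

July 2035: 31 − 9 = 22 days remain.
Then August (31): 31 days.
September 1–12, 2035: 12 days.
Total: 22 + 31 + 12 = 65 days.
65 mod 7 = 2, so 2 days after Monday is Wednesday.

Wednesday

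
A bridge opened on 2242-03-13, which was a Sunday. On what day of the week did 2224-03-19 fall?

Friday

Count forward from the earlier date (March 19, 2224) to the later (March 13, 2242):
From March 19, 2224 to March 19, 2241: 17 years, of which 4 contain a Feb 29 — 13×365 + 4×366 = 6209 days.
March 2241: 31 − 19 = 12 days remain.
Then 11 full months totalling 334 days.
March 1–13, 2242: 13 days.
Residual: 359 days.
Total: 6568 days.
6568 mod 7 = 2, so 2 days before Sunday is Friday.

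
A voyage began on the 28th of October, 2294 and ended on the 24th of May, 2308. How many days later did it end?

From October 28, 2294 to October 28, 2307: 13 years, of which 2 contain a Feb 29 — 11×365 + 2×366 = 4747 days.
(2300 is not a leap year (divisible by 100 but not 400).)
October 2307: 31 − 28 = 3 days remain.
Then November (30), December (31), January (31), February 2308 (29), March (31), April (30): 30 + 31 + 31 + 29 + 31 + 30 = 182 days.
May 1–24, 2308: 24 days.
Residual: 209 days.
Total: 4956 days.

4956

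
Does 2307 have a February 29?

No

2307 is not a leap year.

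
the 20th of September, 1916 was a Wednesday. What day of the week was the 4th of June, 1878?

Tuesday

Count forward from the earlier date (June 4, 1878) to the later (September 20, 1916):
Day-of-year of June 4, 1878: 155.
Day-of-year of September 20, 1916: 264.
1878 has 365 days, so 365 − 155 = 210 days remain in 1878.
Full years 1879–1915: 29 common + 8 leap = 29×365 + 8×366 = 13513 days.
Total: 210 + 13513 + 264 = 13987 days.
13987 mod 7 = 1, so 1 day before Wednesday is Tuesday.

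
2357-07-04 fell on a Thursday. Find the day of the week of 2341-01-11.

Count forward from the earlier date (January 11, 2341) to the later (July 4, 2357):
From January 11, 2341 to January 11, 2357: 16 years, of which 4 contain a Feb 29 — 12×365 + 4×366 = 5844 days.
January 2357: 31 − 11 = 20 days remain.
Then February 2357 (28), March (31), April (30), May (31), June (30): 28 + 31 + 30 + 31 + 30 = 150 days.
July 1–4, 2357: 4 days.
Residual: 174 days.
Total: 6018 days.
6018 mod 7 = 5, so 5 days before Thursday is Saturday.

Saturday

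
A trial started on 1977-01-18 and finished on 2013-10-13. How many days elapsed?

From January 18, 1977 to January 18, 2013: 36 years, of which 9 contain a Feb 29 — 27×365 + 9×366 = 13149 days.
(2000 is a leap year (divisible by 400).)
January 2013: 31 − 18 = 13 days remain.
Then February 2013 (28), March (31), April (30), May (31), June (30), July (31), August (31), September (30): 28 + 31 + 30 + 31 + 30 + 31 + 31 + 30 = 242 days.
October 1–13, 2013: 13 days.
Residual: 268 days.
Total: 13417 days.

13417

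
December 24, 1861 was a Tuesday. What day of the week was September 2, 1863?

Day-of-year of December 24, 1861: 358.
Day-of-year of September 2, 1863: 245.
1861 has 365 days, so 365 − 358 = 7 days remain in 1861.
Full years: 1862: 365. Sum = 365.
Total: 7 + 365 + 245 = 617 days.
617 mod 7 = 1, so 1 day after Tuesday is Wednesday.

Wednesday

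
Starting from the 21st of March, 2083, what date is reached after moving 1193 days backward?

the 14th of December, 2079

Count 1193 days before March 21, 2083:
Day-of-year of December 14, 2079: 348.
Day-of-year of March 21, 2083: 80.
2079 has 365 days, so 365 − 348 = 17 days remain in 2079.
Full years: 2080: 366; 2081: 365; 2082: 365. Sum = 1096.
Total: 17 + 1096 + 80 = 1193 days.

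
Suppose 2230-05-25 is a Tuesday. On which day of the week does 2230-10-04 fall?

Monday

May 2230: 31 − 25 = 6 days remain.
Then June (30), July (31), August (31), September (30): 30 + 31 + 31 + 30 = 122 days.
October 1–4, 2230: 4 days.
Total: 6 + 122 + 4 = 132 days.
132 mod 7 = 6, so 6 days after Tuesday is Monday.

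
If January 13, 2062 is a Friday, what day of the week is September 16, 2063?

January 2062: 31 − 13 = 18 days remain.
Then 19 full months totalling 577 days.
September 1–16, 2063: 16 days.
Total: 18 + 577 + 16 = 611 days.
611 mod 7 = 2, so 2 days after Friday is Sunday.

Sunday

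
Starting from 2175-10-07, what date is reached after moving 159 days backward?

2175-05-01

Count 159 days before October 7, 2175:
May 2175: 31 − 1 = 30 days remain.
Then June (30), July (31), August (31), September (30): 30 + 31 + 31 + 30 = 122 days.
October 1–7, 2175: 7 days.
Total: 30 + 122 + 7 = 159 days.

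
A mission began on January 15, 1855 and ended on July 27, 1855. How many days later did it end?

193

January 1855: 31 − 15 = 16 days remain.
Then February 1855 (28), March (31), April (30), May (31), June (30): 28 + 31 + 30 + 31 + 30 = 150 days.
July 1–27, 1855: 27 days.
Total: 16 + 150 + 27 = 193 days.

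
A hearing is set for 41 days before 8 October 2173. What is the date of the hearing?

28 August 2173

Count 41 days before October 8, 2173:
August 2173: 31 − 28 = 3 days remain.
Then September (30): 30 days.
October 1–8, 2173: 8 days.
Total: 3 + 30 + 8 = 41 days.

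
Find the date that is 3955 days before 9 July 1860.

10 September 1849

Count 3955 days before July 9, 1860:
From September 10, 1849 to September 10, 1859: 10 years, of which 2 contain a Feb 29 — 8×365 + 2×366 = 3652 days.
September 1859: 30 − 10 = 20 days remain.
Then 9 full months totalling 274 days.
July 1–9, 1860: 9 days.
Residual: 303 days.
Total: 3955 days.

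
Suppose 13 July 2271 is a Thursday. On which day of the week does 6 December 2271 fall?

Wednesday

July 2271: 31 − 13 = 18 days remain.
Then August (31), September (30), October (31), November (30): 31 + 30 + 31 + 30 = 122 days.
December 1–6, 2271: 6 days.
Total: 18 + 122 + 6 = 146 days.
146 mod 7 = 6, so 6 days after Thursday is Wednesday.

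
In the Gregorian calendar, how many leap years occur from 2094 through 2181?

Years divisible by 4: 2096, 2100, …, 2180 — 22 in all.
Of these, 2100 is divisible by 100 but not 400, so not leap.
Leap years: 22 − 1 = 21.

21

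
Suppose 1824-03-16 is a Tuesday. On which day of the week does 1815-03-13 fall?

Monday

Count forward from the earlier date (March 13, 1815) to the later (March 16, 1824):
From March 13, 1815 to March 13, 1824: 9 years, of which 3 contain a Feb 29 — 6×365 + 3×366 = 3288 days.
Within March 1824: 16 − 13 = 3 days.
Total: 3291 days.
3291 mod 7 = 1, so 1 day before Tuesday is Monday.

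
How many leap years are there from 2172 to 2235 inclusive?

Years divisible by 4: 2172, 2176, …, 2232 — 16 in all.
Of these, 2200 is divisible by 100 but not 400, so not leap.
Leap years: 16 − 1 = 15.

15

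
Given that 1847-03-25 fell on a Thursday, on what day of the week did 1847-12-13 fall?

Monday

March 1847: 31 − 25 = 6 days remain.
Then April (30), May (31), June (30), July (31), August (31), September (30), October (31), November (30): 30 + 31 + 30 + 31 + 31 + 30 + 31 + 30 = 244 days.
December 1–13, 1847: 13 days.
Total: 6 + 244 + 13 = 263 days.
263 mod 7 = 4, so 4 days after Thursday is Monday.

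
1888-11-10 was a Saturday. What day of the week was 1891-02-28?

November 10, 1888 → November 10, 1889: 365 days.
November 10, 1889 → November 10, 1890: 365 days.
November 1890: 30 − 10 = 20 days remain.
Then December (31), January (31): 31 + 31 = 62 days.
February 1–28, 1891: 28 days (1891 is not a leap year).
Residual: 110 days.
Total: 840 days.
840 is a multiple of 7, so 1891-02-28 falls on the same weekday: Saturday.

Saturday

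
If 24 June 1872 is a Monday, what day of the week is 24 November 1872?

Sunday

June 1872: 30 − 24 = 6 days remain.
Then July (31), August (31), September (30), October (31): 31 + 31 + 30 + 31 = 123 days.
November 1–24, 1872: 24 days.
Total: 6 + 123 + 24 = 153 days.
153 mod 7 = 6, so 6 days after Monday is Sunday.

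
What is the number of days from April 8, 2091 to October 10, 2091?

April 2091: 30 − 8 = 22 days remain.
Then May (31), June (30), July (31), August (31), September (30): 31 + 30 + 31 + 31 + 30 = 153 days.
October 1–10, 2091: 10 days.
Total: 22 + 153 + 10 = 185 days.

185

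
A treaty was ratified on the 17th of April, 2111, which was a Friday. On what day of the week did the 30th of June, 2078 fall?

Thursday

Count forward from the earlier date (June 30, 2078) to the later (April 17, 2111):
From June 30, 2078 to June 30, 2110: 32 years, of which 7 contain a Feb 29 — 25×365 + 7×366 = 11687 days.
(2100 is not a leap year (divisible by 100 but not 400).)
June 2110: 30 − 30 = 0 days remain.
Then 9 full months totalling 274 days.
April 1–17, 2111: 17 days.
Residual: 291 days.
Total: 11978 days.
11978 mod 7 = 1, so 1 day before Friday is Thursday.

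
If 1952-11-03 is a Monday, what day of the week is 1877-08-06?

Count forward from the earlier date (August 6, 1877) to the later (November 3, 1952):
Day-of-year of August 6, 1877: 218.
Day-of-year of November 3, 1952: 308.
1877 has 365 days, so 365 − 218 = 147 days remain in 1877.
Full years 1878–1951: 57 common + 17 leap = 57×365 + 17×366 = 27027 days.
Total: 147 + 27027 + 308 = 27482 days.
27482 is a multiple of 7, so 1877-08-06 falls on the same weekday: Monday.

Monday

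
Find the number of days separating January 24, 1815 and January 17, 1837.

8029

Day-of-year of January 24, 1815: 24.
Day-of-year of January 17, 1837: 17.
1815 has 365 days, so 365 − 24 = 341 days remain in 1815.
Full years 1816–1836: 15 common + 6 leap = 15×365 + 6×366 = 7671 days.
Total: 341 + 7671 + 17 = 8029 days.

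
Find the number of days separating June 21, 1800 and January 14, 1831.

11164

Day-of-year of June 21, 1800: 172.
Day-of-year of January 14, 1831: 14.
1800 has 365 days, so 365 − 172 = 193 days remain in 1800.
Full years 1801–1830: 23 common + 7 leap = 23×365 + 7×366 = 10957 days.
Total: 193 + 10957 + 14 = 11164 days.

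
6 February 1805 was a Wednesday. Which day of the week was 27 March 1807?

February 6, 1805 → February 6, 1806: 365 days.
February 6, 1806 → February 6, 1807: 365 days.
February 1807: 28 − 6 = 22 days remain (1807 is not a leap year, so February has 28 days).
March 1–27, 1807: 27 days.
Residual: 49 days.
Total: 779 days.
779 mod 7 = 2, so 2 days after Wednesday is Friday.

Friday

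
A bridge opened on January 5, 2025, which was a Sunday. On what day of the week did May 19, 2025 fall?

January 2025: 31 − 5 = 26 days remain.
Then February 2025 (28), March (31), April (30): 28 + 31 + 30 = 89 days.
May 1–19, 2025: 19 days.
Total: 26 + 89 + 19 = 134 days.
134 mod 7 = 1, so 1 day after Sunday is Monday.

Monday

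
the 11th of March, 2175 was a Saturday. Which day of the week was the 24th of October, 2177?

March 11, 2175 → March 11, 2176: 366 days (2176 is a leap year).
March 11, 2176 → March 11, 2177: 365 days.
March 2177: 31 − 11 = 20 days remain.
Then April (30), May (31), June (30), July (31), August (31), September (30): 30 + 31 + 30 + 31 + 31 + 30 = 183 days.
October 1–24, 2177: 24 days.
Residual: 227 days.
Total: 958 days.
958 mod 7 = 6, so 6 days after Saturday is Friday.

Friday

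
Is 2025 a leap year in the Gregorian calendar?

No

2025 is not a leap year.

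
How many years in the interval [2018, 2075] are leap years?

14

Years divisible by 4: 2020, 2024, …, 2072 — 14 in all.
No century exceptions apply. Count: 14.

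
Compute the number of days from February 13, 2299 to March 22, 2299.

February 2299: 28 − 13 = 15 days remain (2299 is not a leap year, so February has 28 days).
March 1–22, 2299: 22 days.
Total: 15 + 22 = 37 days.

37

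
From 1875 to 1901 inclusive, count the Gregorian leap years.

Years divisible by 4 in [1875, 1901]: 1876, 1880, 1884, 1888, 1892, 1896, 1900.
Of these, 1900 is divisible by 100 but not 400, so not leap.
Leap years: 7 − 1 = 6.

6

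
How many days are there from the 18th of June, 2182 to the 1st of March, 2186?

1352

June 18, 2182 → June 18, 2183: 365 days.
June 18, 2183 → June 18, 2184: 366 days (2184 is a leap year).
June 18, 2184 → June 18, 2185: 365 days.
June 2185: 30 − 18 = 12 days remain.
Then July (31), August (31), September (30), October (31), November (30), December (31), January (31), February 2186 (28): 31 + 31 + 30 + 31 + 30 + 31 + 31 + 28 = 243 days.
March 1, 2186: 1 day.
Residual: 256 days.
Total: 1352 days.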